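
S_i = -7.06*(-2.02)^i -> [-7.06, 14.26, -28.81, 58.19, -117.55]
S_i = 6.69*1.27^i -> [6.69, 8.5, 10.79, 13.7, 17.4]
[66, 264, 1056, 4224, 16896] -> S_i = 66*4^i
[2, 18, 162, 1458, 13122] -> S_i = 2*9^i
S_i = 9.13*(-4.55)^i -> [9.13, -41.54, 189.01, -860.01, 3913.06]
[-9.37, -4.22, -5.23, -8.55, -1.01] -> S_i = Random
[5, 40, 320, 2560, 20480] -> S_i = 5*8^i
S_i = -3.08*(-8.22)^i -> [-3.08, 25.32, -208.11, 1710.67, -14061.71]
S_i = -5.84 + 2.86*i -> [-5.84, -2.98, -0.12, 2.74, 5.6]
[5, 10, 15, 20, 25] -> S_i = 5 + 5*i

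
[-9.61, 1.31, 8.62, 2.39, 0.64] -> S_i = Random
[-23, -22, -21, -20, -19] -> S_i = -23 + 1*i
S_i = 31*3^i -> [31, 93, 279, 837, 2511]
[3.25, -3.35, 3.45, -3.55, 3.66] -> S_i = 3.25*(-1.03)^i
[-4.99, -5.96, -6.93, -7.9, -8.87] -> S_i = -4.99 + -0.97*i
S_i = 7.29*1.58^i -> [7.29, 11.52, 18.2, 28.75, 45.43]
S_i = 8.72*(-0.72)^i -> [8.72, -6.28, 4.52, -3.25, 2.34]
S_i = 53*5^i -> [53, 265, 1325, 6625, 33125]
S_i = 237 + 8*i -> [237, 245, 253, 261, 269]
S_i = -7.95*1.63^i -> [-7.95, -12.96, -21.12, -34.43, -56.12]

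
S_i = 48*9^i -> [48, 432, 3888, 34992, 314928]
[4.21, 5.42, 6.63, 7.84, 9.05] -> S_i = 4.21 + 1.21*i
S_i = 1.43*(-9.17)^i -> [1.43, -13.11, 120.25, -1102.67, 10111.45]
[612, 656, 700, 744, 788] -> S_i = 612 + 44*i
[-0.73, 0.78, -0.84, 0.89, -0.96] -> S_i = -0.73*(-1.07)^i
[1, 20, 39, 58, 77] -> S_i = 1 + 19*i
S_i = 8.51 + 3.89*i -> [8.51, 12.4, 16.29, 20.18, 24.07]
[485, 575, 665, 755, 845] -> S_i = 485 + 90*i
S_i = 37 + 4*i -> [37, 41, 45, 49, 53]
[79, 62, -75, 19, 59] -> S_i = Random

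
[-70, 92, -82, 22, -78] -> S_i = Random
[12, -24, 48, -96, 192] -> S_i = 12*-2^i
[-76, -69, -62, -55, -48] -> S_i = -76 + 7*i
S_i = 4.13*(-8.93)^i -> [4.13, -36.88, 329.35, -2941.06, 26263.7]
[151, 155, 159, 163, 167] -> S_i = 151 + 4*i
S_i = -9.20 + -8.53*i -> [-9.2, -17.73, -26.26, -34.79, -43.32]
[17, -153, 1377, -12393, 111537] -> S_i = 17*-9^i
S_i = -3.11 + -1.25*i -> [-3.11, -4.36, -5.61, -6.86, -8.11]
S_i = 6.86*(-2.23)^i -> [6.86, -15.3, 34.11, -76.07, 169.65]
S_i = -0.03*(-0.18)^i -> [-0.03, 0.01, -0.0, 0.0, -0.0]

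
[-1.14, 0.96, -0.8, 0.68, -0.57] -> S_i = -1.14*(-0.84)^i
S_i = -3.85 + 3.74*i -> [-3.85, -0.11, 3.63, 7.37, 11.11]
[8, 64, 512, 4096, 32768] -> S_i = 8*8^i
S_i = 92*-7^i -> [92, -644, 4508, -31556, 220892]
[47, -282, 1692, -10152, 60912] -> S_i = 47*-6^i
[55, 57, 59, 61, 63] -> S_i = 55 + 2*i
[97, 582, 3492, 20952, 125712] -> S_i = 97*6^i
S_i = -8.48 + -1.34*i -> [-8.48, -9.82, -11.16, -12.5, -13.84]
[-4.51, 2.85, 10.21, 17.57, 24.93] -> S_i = -4.51 + 7.36*i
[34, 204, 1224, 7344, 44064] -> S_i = 34*6^i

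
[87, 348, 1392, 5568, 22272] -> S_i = 87*4^i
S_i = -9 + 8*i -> [-9, -1, 7, 15, 23]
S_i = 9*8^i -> [9, 72, 576, 4608, 36864]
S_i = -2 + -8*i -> [-2, -10, -18, -26, -34]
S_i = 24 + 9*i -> [24, 33, 42, 51, 60]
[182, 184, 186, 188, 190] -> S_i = 182 + 2*i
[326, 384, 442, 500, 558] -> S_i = 326 + 58*i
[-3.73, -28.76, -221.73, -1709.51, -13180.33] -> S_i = -3.73*7.71^i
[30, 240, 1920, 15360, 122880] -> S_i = 30*8^i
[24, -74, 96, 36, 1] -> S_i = Random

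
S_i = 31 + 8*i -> [31, 39, 47, 55, 63]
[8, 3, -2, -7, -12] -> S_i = 8 + -5*i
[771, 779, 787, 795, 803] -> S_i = 771 + 8*i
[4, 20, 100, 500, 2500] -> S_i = 4*5^i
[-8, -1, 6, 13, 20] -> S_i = -8 + 7*i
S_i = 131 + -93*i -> [131, 38, -55, -148, -241]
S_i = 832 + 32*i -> [832, 864, 896, 928, 960]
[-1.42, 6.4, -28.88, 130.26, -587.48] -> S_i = -1.42*(-4.51)^i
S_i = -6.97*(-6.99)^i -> [-6.97, 48.72, -340.55, 2380.48, -16639.55]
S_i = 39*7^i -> [39, 273, 1911, 13377, 93639]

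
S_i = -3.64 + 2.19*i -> [-3.64, -1.45, 0.74, 2.93, 5.12]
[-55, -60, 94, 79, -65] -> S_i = Random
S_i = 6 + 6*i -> [6, 12, 18, 24, 30]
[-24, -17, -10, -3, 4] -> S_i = -24 + 7*i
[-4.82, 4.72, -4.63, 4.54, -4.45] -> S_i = -4.82*(-0.98)^i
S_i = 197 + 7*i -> [197, 204, 211, 218, 225]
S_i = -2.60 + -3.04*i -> [-2.6, -5.64, -8.68, -11.72, -14.76]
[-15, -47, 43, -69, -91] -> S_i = Random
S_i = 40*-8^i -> [40, -320, 2560, -20480, 163840]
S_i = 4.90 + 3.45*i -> [4.9, 8.35, 11.8, 15.25, 18.7]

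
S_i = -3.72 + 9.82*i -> [-3.72, 6.1, 15.92, 25.74, 35.56]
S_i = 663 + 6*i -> [663, 669, 675, 681, 687]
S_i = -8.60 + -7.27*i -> [-8.6, -15.87, -23.14, -30.41, -37.68]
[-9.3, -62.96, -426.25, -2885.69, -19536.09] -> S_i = -9.30*6.77^i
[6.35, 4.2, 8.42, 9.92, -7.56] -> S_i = Random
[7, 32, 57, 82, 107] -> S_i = 7 + 25*i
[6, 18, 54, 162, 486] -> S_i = 6*3^i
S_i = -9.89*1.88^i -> [-9.89, -18.59, -34.96, -65.72, -123.55]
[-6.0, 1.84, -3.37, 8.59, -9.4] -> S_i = Random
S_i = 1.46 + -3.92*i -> [1.46, -2.46, -6.38, -10.3, -14.22]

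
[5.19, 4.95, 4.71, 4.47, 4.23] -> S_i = 5.19 + -0.24*i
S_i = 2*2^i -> [2, 4, 8, 16, 32]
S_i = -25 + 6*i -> [-25, -19, -13, -7, -1]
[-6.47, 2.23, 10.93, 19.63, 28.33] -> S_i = -6.47 + 8.70*i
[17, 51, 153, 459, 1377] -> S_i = 17*3^i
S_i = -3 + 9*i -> [-3, 6, 15, 24, 33]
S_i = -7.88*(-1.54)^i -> [-7.88, 12.14, -18.69, 28.78, -44.32]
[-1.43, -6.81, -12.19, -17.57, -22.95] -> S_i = -1.43 + -5.38*i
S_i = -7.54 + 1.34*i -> [-7.54, -6.2, -4.86, -3.52, -2.18]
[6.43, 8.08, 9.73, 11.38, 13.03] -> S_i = 6.43 + 1.65*i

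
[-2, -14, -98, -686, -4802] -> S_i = -2*7^i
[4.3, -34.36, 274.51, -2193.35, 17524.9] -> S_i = 4.30*(-7.99)^i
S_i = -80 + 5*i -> [-80, -75, -70, -65, -60]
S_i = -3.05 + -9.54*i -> [-3.05, -12.59, -22.13, -31.67, -41.21]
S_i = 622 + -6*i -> [622, 616, 610, 604, 598]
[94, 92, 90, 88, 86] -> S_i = 94 + -2*i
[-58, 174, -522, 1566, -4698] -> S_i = -58*-3^i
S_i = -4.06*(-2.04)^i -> [-4.06, 8.28, -16.9, 34.47, -70.31]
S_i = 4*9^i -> [4, 36, 324, 2916, 26244]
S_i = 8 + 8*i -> [8, 16, 24, 32, 40]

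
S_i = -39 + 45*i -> [-39, 6, 51, 96, 141]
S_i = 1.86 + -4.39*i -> [1.86, -2.53, -6.92, -11.31, -15.7]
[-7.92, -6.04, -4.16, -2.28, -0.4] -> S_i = -7.92 + 1.88*i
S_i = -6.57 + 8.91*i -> [-6.57, 2.34, 11.25, 20.16, 29.07]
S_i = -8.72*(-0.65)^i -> [-8.72, 5.67, -3.68, 2.39, -1.56]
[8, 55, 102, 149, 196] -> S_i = 8 + 47*i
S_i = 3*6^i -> [3, 18, 108, 648, 3888]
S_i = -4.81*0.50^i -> [-4.81, -2.4, -1.2, -0.6, -0.3]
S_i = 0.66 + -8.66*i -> [0.66, -8.0, -16.66, -25.32, -33.98]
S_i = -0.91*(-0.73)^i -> [-0.91, 0.66, -0.48, 0.35, -0.26]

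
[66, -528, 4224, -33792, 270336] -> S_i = 66*-8^i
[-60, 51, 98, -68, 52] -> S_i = Random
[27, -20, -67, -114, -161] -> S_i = 27 + -47*i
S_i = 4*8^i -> [4, 32, 256, 2048, 16384]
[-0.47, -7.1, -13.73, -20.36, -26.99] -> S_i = -0.47 + -6.63*i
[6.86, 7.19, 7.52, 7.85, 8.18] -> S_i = 6.86 + 0.33*i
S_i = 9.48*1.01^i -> [9.48, 9.57, 9.67, 9.77, 9.86]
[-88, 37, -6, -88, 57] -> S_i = Random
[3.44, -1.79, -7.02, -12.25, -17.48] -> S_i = 3.44 + -5.23*i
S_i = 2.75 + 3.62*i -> [2.75, 6.37, 9.99, 13.61, 17.23]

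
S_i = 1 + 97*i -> [1, 98, 195, 292, 389]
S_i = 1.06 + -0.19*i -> [1.06, 0.87, 0.68, 0.49, 0.3]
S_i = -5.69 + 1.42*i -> [-5.69, -4.27, -2.85, -1.43, -0.01]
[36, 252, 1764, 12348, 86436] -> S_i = 36*7^i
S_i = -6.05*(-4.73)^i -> [-6.05, 28.62, -135.36, 640.23, -3028.31]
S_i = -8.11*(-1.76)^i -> [-8.11, 14.27, -25.12, 44.21, -77.82]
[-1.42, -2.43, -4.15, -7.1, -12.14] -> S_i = -1.42*1.71^i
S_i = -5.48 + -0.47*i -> [-5.48, -5.95, -6.42, -6.89, -7.36]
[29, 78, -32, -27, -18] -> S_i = Random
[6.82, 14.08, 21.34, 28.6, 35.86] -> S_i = 6.82 + 7.26*i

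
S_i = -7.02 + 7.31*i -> [-7.02, 0.29, 7.6, 14.91, 22.22]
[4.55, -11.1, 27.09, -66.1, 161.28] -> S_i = 4.55*(-2.44)^i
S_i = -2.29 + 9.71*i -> [-2.29, 7.42, 17.13, 26.84, 36.55]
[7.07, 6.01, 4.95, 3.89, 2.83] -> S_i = 7.07 + -1.06*i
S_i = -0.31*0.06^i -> [-0.31, -0.02, -0.0, -0.0, -0.0]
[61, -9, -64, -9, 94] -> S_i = Random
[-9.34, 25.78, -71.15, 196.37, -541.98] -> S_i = -9.34*(-2.76)^i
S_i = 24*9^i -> [24, 216, 1944, 17496, 157464]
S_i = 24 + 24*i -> [24, 48, 72, 96, 120]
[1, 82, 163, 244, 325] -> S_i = 1 + 81*i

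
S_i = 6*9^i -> [6, 54, 486, 4374, 39366]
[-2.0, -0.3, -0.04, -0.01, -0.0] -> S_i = -2.00*0.15^i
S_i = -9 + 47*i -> [-9, 38, 85, 132, 179]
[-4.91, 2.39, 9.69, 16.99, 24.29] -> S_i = -4.91 + 7.30*i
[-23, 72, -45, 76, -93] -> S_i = Random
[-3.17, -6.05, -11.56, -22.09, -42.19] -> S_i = -3.17*1.91^i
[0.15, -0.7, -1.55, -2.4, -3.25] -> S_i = 0.15 + -0.85*i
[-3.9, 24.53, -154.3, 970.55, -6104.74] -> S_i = -3.90*(-6.29)^i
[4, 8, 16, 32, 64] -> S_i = 4*2^i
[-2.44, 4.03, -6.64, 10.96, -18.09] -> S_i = -2.44*(-1.65)^i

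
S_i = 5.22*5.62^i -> [5.22, 29.34, 164.87, 926.57, 5207.34]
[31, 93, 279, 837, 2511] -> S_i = 31*3^i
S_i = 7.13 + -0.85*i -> [7.13, 6.28, 5.43, 4.58, 3.73]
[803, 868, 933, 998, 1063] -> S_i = 803 + 65*i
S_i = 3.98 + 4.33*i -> [3.98, 8.31, 12.64, 16.97, 21.3]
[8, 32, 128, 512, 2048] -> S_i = 8*4^i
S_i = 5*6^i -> [5, 30, 180, 1080, 6480]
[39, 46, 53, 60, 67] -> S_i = 39 + 7*i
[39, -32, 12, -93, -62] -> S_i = Random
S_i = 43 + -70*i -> [43, -27, -97, -167, -237]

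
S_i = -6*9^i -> [-6, -54, -486, -4374, -39366]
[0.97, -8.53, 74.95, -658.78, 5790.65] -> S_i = 0.97*(-8.79)^i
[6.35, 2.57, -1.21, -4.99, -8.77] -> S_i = 6.35 + -3.78*i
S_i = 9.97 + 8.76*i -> [9.97, 18.73, 27.49, 36.25, 45.01]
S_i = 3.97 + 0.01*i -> [3.97, 3.98, 3.99, 4.0, 4.01]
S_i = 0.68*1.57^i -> [0.68, 1.07, 1.68, 2.63, 4.13]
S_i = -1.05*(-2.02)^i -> [-1.05, 2.12, -4.28, 8.65, -17.48]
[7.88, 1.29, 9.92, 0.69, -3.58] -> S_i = Random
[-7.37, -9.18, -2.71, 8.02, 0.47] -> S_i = Random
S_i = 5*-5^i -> [5, -25, 125, -625, 3125]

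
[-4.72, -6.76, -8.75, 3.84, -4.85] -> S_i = Random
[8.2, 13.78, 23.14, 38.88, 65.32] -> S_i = 8.20*1.68^i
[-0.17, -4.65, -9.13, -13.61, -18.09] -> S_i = -0.17 + -4.48*i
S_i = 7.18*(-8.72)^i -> [7.18, -62.61, 545.96, -4760.73, 41513.6]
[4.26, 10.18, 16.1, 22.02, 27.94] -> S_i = 4.26 + 5.92*i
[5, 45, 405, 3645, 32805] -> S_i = 5*9^i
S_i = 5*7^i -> [5, 35, 245, 1715, 12005]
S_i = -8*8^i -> [-8, -64, -512, -4096, -32768]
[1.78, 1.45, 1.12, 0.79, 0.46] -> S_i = 1.78 + -0.33*i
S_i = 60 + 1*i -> [60, 61, 62, 63, 64]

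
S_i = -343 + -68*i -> [-343, -411, -479, -547, -615]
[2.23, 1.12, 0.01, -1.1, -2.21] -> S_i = 2.23 + -1.11*i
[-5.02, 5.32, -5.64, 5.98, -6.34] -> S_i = -5.02*(-1.06)^i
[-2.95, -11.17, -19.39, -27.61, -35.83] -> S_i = -2.95 + -8.22*i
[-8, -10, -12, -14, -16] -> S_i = -8 + -2*i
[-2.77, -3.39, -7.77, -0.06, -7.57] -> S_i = Random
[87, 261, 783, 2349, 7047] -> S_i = 87*3^i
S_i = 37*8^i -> [37, 296, 2368, 18944, 151552]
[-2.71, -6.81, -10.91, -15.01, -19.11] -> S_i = -2.71 + -4.10*i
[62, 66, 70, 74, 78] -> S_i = 62 + 4*i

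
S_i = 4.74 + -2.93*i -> [4.74, 1.81, -1.12, -4.05, -6.98]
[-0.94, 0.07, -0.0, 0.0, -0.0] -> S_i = -0.94*(-0.07)^i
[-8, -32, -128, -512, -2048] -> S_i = -8*4^i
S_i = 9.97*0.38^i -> [9.97, 3.79, 1.44, 0.55, 0.21]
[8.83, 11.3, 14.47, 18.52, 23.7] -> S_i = 8.83*1.28^i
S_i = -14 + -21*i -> [-14, -35, -56, -77, -98]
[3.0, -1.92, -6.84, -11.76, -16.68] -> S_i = 3.00 + -4.92*i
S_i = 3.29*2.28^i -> [3.29, 7.5, 17.1, 38.99, 88.91]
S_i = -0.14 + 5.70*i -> [-0.14, 5.56, 11.26, 16.96, 22.66]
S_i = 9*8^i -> [9, 72, 576, 4608, 36864]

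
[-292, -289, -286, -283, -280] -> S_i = -292 + 3*i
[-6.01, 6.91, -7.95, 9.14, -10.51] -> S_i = -6.01*(-1.15)^i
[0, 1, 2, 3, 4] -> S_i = 0 + 1*i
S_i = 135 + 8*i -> [135, 143, 151, 159, 167]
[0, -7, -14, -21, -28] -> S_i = 0 + -7*i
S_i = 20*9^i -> [20, 180, 1620, 14580, 131220]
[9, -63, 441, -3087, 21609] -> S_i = 9*-7^i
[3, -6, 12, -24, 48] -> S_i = 3*-2^i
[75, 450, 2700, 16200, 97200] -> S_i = 75*6^i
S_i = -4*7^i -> [-4, -28, -196, -1372, -9604]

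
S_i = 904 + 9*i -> [904, 913, 922, 931, 940]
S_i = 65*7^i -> [65, 455, 3185, 22295, 156065]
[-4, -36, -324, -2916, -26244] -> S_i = -4*9^i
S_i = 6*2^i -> [6, 12, 24, 48, 96]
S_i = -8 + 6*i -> [-8, -2, 4, 10, 16]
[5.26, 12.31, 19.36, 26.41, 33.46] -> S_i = 5.26 + 7.05*i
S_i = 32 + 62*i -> [32, 94, 156, 218, 280]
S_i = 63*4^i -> [63, 252, 1008, 4032, 16128]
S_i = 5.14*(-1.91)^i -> [5.14, -9.82, 18.75, -35.81, 68.41]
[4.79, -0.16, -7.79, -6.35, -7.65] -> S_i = Random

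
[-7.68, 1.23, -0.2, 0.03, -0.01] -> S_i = -7.68*(-0.16)^i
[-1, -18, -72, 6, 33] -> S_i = Random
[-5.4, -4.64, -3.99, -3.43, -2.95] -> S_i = -5.40*0.86^i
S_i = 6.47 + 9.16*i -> [6.47, 15.63, 24.79, 33.95, 43.11]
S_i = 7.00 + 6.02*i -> [7.0, 13.02, 19.04, 25.06, 31.08]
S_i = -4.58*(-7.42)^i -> [-4.58, 33.98, -252.16, 1871.01, -13882.93]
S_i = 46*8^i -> [46, 368, 2944, 23552, 188416]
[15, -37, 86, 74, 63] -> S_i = Random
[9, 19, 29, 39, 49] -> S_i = 9 + 10*i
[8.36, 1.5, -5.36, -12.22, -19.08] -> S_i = 8.36 + -6.86*i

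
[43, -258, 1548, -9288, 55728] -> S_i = 43*-6^i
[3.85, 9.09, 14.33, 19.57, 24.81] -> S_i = 3.85 + 5.24*i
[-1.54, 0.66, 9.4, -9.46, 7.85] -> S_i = Random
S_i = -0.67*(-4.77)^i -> [-0.67, 3.2, -15.24, 72.72, -346.86]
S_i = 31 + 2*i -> [31, 33, 35, 37, 39]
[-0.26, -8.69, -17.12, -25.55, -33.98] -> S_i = -0.26 + -8.43*i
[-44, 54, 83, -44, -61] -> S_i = Random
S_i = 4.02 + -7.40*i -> [4.02, -3.38, -10.78, -18.18, -25.58]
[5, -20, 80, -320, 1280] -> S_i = 5*-4^i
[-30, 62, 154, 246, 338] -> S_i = -30 + 92*i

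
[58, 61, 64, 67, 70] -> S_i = 58 + 3*i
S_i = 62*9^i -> [62, 558, 5022, 45198, 406782]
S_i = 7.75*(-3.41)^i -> [7.75, -26.43, 90.12, -307.3, 1047.9]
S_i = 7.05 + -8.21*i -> [7.05, -1.16, -9.37, -17.58, -25.79]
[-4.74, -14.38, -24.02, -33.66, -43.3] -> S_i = -4.74 + -9.64*i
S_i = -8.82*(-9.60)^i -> [-8.82, 84.67, -812.85, 7803.37, -74912.37]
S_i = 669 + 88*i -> [669, 757, 845, 933, 1021]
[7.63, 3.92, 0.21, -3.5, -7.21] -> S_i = 7.63 + -3.71*i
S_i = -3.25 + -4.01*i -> [-3.25, -7.26, -11.27, -15.28, -19.29]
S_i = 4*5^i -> [4, 20, 100, 500, 2500]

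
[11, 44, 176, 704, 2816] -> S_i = 11*4^i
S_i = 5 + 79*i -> [5, 84, 163, 242, 321]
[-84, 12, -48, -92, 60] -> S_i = Random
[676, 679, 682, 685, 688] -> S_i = 676 + 3*i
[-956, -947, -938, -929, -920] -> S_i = -956 + 9*i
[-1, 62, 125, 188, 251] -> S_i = -1 + 63*i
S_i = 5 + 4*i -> [5, 9, 13, 17, 21]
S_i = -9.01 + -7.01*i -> [-9.01, -16.02, -23.03, -30.04, -37.05]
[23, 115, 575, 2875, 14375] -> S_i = 23*5^i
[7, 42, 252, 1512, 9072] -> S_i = 7*6^i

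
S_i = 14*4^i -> [14, 56, 224, 896, 3584]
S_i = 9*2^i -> [9, 18, 36, 72, 144]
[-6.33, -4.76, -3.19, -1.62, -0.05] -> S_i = -6.33 + 1.57*i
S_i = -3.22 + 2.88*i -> [-3.22, -0.34, 2.54, 5.42, 8.3]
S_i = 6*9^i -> [6, 54, 486, 4374, 39366]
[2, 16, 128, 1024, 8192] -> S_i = 2*8^i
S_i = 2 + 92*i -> [2, 94, 186, 278, 370]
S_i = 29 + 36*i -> [29, 65, 101, 137, 173]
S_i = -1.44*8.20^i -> [-1.44, -11.81, -96.83, -793.97, -6510.55]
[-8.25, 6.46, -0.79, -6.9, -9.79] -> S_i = Random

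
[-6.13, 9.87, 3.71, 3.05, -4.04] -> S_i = Random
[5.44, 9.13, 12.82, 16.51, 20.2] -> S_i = 5.44 + 3.69*i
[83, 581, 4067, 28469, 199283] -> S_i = 83*7^i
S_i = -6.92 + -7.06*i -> [-6.92, -13.98, -21.04, -28.1, -35.16]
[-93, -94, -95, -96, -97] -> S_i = -93 + -1*i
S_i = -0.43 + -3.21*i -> [-0.43, -3.64, -6.85, -10.06, -13.27]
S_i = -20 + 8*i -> [-20, -12, -4, 4, 12]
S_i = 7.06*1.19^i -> [7.06, 8.4, 10.0, 11.9, 14.16]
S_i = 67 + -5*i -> [67, 62, 57, 52, 47]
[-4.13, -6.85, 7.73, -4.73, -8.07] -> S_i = Random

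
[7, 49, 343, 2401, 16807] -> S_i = 7*7^i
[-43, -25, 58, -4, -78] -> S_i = Random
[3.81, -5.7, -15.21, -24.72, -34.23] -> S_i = 3.81 + -9.51*i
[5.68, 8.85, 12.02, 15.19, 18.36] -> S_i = 5.68 + 3.17*i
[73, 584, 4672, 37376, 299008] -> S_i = 73*8^i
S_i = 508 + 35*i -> [508, 543, 578, 613, 648]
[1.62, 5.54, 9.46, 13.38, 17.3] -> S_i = 1.62 + 3.92*i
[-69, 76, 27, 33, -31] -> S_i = Random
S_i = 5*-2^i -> [5, -10, 20, -40, 80]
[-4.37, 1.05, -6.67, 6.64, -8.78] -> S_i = Random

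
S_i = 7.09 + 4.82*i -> [7.09, 11.91, 16.73, 21.55, 26.37]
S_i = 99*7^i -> [99, 693, 4851, 33957, 237699]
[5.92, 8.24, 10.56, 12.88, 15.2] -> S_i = 5.92 + 2.32*i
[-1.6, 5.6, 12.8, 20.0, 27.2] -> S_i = -1.60 + 7.20*i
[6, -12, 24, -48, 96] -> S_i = 6*-2^i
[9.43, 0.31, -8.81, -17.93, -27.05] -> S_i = 9.43 + -9.12*i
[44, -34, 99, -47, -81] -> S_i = Random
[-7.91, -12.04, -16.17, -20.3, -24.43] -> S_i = -7.91 + -4.13*i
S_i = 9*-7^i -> [9, -63, 441, -3087, 21609]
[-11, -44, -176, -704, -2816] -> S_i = -11*4^i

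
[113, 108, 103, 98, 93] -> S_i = 113 + -5*i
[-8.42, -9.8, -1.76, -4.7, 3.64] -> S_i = Random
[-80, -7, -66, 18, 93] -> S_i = Random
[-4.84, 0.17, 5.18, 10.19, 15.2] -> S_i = -4.84 + 5.01*i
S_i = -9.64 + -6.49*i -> [-9.64, -16.13, -22.62, -29.11, -35.6]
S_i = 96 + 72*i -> [96, 168, 240, 312, 384]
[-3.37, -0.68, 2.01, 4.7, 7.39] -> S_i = -3.37 + 2.69*i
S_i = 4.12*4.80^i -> [4.12, 19.78, 94.92, 455.64, 2187.07]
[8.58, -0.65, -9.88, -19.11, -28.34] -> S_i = 8.58 + -9.23*i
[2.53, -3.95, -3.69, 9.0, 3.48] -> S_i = Random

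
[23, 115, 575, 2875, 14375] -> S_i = 23*5^i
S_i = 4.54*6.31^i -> [4.54, 28.65, 180.77, 1140.63, 7197.36]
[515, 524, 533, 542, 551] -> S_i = 515 + 9*i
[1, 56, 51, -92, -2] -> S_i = Random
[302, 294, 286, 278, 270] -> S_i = 302 + -8*i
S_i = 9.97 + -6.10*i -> [9.97, 3.87, -2.23, -8.33, -14.43]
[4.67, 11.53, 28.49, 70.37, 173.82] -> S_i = 4.67*2.47^i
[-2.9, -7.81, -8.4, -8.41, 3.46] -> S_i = Random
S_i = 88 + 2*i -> [88, 90, 92, 94, 96]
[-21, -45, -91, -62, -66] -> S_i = Random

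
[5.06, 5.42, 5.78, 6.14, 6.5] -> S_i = 5.06 + 0.36*i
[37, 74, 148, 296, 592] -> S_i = 37*2^i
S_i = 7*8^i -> [7, 56, 448, 3584, 28672]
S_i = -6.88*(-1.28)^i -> [-6.88, 8.81, -11.27, 14.43, -18.47]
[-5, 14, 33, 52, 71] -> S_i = -5 + 19*i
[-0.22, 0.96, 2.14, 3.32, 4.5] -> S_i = -0.22 + 1.18*i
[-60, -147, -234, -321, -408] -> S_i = -60 + -87*i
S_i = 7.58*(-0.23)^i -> [7.58, -1.74, 0.4, -0.09, 0.02]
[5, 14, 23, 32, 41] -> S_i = 5 + 9*i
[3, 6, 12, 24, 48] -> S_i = 3*2^i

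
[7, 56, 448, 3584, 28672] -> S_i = 7*8^i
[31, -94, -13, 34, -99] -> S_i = Random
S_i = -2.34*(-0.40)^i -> [-2.34, 0.94, -0.37, 0.15, -0.06]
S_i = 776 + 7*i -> [776, 783, 790, 797, 804]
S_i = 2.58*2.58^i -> [2.58, 6.66, 17.17, 44.31, 114.31]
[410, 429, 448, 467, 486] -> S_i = 410 + 19*i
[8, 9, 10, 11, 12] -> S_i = 8 + 1*i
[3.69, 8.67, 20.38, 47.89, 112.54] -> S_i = 3.69*2.35^i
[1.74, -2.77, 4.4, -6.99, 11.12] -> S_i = 1.74*(-1.59)^i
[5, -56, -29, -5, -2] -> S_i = Random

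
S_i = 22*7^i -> [22, 154, 1078, 7546, 52822]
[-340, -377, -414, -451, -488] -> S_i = -340 + -37*i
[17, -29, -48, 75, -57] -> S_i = Random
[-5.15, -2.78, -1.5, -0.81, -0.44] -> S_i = -5.15*0.54^i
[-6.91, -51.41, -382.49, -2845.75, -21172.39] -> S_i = -6.91*7.44^i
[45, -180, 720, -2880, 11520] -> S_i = 45*-4^i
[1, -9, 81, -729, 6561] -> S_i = 1*-9^i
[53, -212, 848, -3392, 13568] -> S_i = 53*-4^i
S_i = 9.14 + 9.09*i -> [9.14, 18.23, 27.32, 36.41, 45.5]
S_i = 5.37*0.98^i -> [5.37, 5.26, 5.16, 5.05, 4.95]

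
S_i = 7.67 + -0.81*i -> [7.67, 6.86, 6.05, 5.24, 4.43]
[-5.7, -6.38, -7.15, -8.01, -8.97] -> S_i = -5.70*1.12^i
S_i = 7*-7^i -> [7, -49, 343, -2401, 16807]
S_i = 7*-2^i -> [7, -14, 28, -56, 112]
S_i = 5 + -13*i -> [5, -8, -21, -34, -47]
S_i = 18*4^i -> [18, 72, 288, 1152, 4608]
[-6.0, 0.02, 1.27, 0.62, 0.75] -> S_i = Random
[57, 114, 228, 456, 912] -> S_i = 57*2^i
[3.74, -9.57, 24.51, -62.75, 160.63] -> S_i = 3.74*(-2.56)^i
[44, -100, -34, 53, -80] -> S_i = Random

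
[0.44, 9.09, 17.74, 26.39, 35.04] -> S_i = 0.44 + 8.65*i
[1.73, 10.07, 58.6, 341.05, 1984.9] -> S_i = 1.73*5.82^i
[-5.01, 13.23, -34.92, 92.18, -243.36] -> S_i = -5.01*(-2.64)^i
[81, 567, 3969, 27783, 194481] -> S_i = 81*7^i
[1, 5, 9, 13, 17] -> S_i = 1 + 4*i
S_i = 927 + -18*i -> [927, 909, 891, 873, 855]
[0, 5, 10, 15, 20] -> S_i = 0 + 5*i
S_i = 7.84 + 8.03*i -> [7.84, 15.87, 23.9, 31.93, 39.96]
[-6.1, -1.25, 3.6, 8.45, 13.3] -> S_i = -6.10 + 4.85*i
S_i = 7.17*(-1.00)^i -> [7.17, -7.17, 7.17, -7.17, 7.17]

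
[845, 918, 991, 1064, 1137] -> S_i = 845 + 73*i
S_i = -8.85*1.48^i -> [-8.85, -13.1, -19.39, -28.69, -42.46]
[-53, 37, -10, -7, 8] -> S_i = Random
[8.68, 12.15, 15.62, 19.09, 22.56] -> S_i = 8.68 + 3.47*i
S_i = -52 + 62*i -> [-52, 10, 72, 134, 196]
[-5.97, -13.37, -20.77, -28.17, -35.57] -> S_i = -5.97 + -7.40*i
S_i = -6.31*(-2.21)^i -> [-6.31, 13.95, -30.82, 68.11, -150.52]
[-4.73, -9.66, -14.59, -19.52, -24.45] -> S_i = -4.73 + -4.93*i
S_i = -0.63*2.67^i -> [-0.63, -1.68, -4.49, -11.99, -32.02]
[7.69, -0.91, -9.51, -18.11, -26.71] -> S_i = 7.69 + -8.60*i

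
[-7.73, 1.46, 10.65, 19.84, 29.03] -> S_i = -7.73 + 9.19*i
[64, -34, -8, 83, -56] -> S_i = Random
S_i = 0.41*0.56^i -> [0.41, 0.23, 0.13, 0.07, 0.04]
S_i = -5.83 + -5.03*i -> [-5.83, -10.86, -15.89, -20.92, -25.95]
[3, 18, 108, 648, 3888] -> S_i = 3*6^i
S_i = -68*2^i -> [-68, -136, -272, -544, -1088]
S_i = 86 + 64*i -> [86, 150, 214, 278, 342]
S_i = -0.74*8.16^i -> [-0.74, -6.04, -49.27, -402.07, -3280.9]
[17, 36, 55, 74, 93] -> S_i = 17 + 19*i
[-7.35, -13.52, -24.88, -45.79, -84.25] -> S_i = -7.35*1.84^i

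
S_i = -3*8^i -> [-3, -24, -192, -1536, -12288]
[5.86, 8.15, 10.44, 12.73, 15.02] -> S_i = 5.86 + 2.29*i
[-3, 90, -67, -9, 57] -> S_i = Random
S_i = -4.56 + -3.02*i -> [-4.56, -7.58, -10.6, -13.62, -16.64]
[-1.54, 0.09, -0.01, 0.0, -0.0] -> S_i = -1.54*(-0.06)^i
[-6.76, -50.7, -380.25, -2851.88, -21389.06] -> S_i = -6.76*7.50^i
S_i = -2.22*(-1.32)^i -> [-2.22, 2.93, -3.87, 5.11, -6.74]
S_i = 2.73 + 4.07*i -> [2.73, 6.8, 10.87, 14.94, 19.01]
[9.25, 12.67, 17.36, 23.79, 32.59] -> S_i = 9.25*1.37^i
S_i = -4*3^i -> [-4, -12, -36, -108, -324]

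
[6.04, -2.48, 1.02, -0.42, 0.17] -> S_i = 6.04*(-0.41)^i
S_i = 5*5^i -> [5, 25, 125, 625, 3125]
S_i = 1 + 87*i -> [1, 88, 175, 262, 349]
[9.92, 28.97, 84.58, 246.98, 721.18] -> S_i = 9.92*2.92^i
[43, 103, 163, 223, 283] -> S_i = 43 + 60*i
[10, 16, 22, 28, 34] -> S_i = 10 + 6*i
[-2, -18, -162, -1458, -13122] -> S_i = -2*9^i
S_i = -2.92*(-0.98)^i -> [-2.92, 2.86, -2.8, 2.75, -2.69]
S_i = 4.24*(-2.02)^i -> [4.24, -8.56, 17.3, -34.95, 70.59]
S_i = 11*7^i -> [11, 77, 539, 3773, 26411]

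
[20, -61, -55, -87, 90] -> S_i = Random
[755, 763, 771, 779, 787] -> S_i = 755 + 8*i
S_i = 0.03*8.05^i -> [0.03, 0.24, 1.94, 15.65, 125.98]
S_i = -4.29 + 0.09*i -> [-4.29, -4.2, -4.11, -4.02, -3.93]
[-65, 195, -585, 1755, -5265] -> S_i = -65*-3^i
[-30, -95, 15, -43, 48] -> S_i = Random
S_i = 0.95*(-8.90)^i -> [0.95, -8.46, 75.25, -669.72, 5960.51]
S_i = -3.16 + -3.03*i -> [-3.16, -6.19, -9.22, -12.25, -15.28]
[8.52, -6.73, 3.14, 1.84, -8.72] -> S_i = Random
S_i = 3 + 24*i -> [3, 27, 51, 75, 99]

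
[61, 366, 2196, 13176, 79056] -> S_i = 61*6^i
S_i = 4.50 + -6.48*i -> [4.5, -1.98, -8.46, -14.94, -21.42]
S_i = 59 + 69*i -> [59, 128, 197, 266, 335]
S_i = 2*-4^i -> [2, -8, 32, -128, 512]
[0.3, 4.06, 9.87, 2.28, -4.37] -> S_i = Random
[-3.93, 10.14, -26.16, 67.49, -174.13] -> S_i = -3.93*(-2.58)^i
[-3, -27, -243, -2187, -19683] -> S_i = -3*9^i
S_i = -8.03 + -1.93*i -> [-8.03, -9.96, -11.89, -13.82, -15.75]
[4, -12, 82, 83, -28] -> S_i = Random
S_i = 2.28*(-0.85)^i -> [2.28, -1.94, 1.65, -1.4, 1.19]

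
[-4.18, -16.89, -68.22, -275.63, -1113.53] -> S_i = -4.18*4.04^i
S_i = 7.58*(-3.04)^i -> [7.58, -23.04, 70.05, -212.96, 647.39]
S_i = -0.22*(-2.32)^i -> [-0.22, 0.51, -1.18, 2.75, -6.37]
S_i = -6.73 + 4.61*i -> [-6.73, -2.12, 2.49, 7.1, 11.71]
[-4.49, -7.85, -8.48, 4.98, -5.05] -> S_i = Random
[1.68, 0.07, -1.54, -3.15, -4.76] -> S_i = 1.68 + -1.61*i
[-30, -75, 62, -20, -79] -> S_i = Random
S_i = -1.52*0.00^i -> [-1.52, -0.0, -0.0, -0.0, -0.0]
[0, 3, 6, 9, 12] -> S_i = 0 + 3*i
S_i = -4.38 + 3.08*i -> [-4.38, -1.3, 1.78, 4.86, 7.94]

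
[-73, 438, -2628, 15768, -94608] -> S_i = -73*-6^i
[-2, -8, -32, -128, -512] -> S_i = -2*4^i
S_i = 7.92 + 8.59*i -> [7.92, 16.51, 25.1, 33.69, 42.28]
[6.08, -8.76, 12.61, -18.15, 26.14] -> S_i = 6.08*(-1.44)^i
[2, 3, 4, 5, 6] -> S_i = 2 + 1*i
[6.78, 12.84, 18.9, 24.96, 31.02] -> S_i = 6.78 + 6.06*i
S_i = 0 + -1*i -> [0, -1, -2, -3, -4]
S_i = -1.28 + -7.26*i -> [-1.28, -8.54, -15.8, -23.06, -30.32]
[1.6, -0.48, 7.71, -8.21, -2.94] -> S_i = Random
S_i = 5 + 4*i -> [5, 9, 13, 17, 21]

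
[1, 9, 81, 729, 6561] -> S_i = 1*9^i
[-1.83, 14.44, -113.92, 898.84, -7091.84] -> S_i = -1.83*(-7.89)^i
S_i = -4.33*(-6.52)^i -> [-4.33, 28.23, -184.07, 1200.14, -7824.89]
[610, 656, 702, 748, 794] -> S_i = 610 + 46*i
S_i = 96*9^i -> [96, 864, 7776, 69984, 629856]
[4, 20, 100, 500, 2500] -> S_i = 4*5^i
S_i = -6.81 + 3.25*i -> [-6.81, -3.56, -0.31, 2.94, 6.19]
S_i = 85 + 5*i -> [85, 90, 95, 100, 105]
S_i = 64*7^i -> [64, 448, 3136, 21952, 153664]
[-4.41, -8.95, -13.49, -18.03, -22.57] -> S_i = -4.41 + -4.54*i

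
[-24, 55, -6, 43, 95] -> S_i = Random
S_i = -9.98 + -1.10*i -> [-9.98, -11.08, -12.18, -13.28, -14.38]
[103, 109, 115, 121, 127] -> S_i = 103 + 6*i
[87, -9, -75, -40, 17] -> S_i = Random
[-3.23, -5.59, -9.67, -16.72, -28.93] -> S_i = -3.23*1.73^i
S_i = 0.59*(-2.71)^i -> [0.59, -1.6, 4.33, -11.74, 31.82]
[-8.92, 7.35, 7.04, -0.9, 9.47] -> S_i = Random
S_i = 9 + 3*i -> [9, 12, 15, 18, 21]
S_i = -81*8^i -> [-81, -648, -5184, -41472, -331776]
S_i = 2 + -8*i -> [2, -6, -14, -22, -30]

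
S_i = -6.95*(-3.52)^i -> [-6.95, 24.46, -86.11, 303.12, -1066.98]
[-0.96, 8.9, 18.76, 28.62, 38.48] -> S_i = -0.96 + 9.86*i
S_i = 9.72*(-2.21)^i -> [9.72, -21.48, 47.47, -104.92, 231.87]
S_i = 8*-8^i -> [8, -64, 512, -4096, 32768]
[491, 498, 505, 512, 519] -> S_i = 491 + 7*i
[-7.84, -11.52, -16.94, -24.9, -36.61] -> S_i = -7.84*1.47^i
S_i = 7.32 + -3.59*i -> [7.32, 3.73, 0.14, -3.45, -7.04]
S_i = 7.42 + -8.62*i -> [7.42, -1.2, -9.82, -18.44, -27.06]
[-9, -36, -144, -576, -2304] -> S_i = -9*4^i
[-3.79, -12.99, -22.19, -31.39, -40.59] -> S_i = -3.79 + -9.20*i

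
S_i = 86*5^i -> [86, 430, 2150, 10750, 53750]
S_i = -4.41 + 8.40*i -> [-4.41, 3.99, 12.39, 20.79, 29.19]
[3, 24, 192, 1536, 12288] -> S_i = 3*8^i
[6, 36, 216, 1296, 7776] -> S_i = 6*6^i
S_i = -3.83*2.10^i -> [-3.83, -8.04, -16.89, -35.47, -74.49]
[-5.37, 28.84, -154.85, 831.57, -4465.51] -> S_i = -5.37*(-5.37)^i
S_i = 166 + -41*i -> [166, 125, 84, 43, 2]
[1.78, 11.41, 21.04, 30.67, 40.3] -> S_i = 1.78 + 9.63*i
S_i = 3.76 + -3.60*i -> [3.76, 0.16, -3.44, -7.04, -10.64]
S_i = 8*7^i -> [8, 56, 392, 2744, 19208]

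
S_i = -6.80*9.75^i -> [-6.8, -66.3, -646.42, -6302.64, -61450.78]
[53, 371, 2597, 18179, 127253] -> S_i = 53*7^i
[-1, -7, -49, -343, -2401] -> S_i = -1*7^i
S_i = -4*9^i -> [-4, -36, -324, -2916, -26244]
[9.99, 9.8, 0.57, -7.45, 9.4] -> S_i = Random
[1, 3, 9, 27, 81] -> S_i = 1*3^i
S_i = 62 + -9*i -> [62, 53, 44, 35, 26]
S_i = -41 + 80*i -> [-41, 39, 119, 199, 279]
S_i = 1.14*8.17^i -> [1.14, 9.31, 76.09, 621.69, 5079.17]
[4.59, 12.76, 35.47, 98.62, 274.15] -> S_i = 4.59*2.78^i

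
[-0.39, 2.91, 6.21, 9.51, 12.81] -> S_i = -0.39 + 3.30*i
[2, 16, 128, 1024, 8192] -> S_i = 2*8^i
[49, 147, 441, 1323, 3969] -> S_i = 49*3^i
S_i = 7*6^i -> [7, 42, 252, 1512, 9072]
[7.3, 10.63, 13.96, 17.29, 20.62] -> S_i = 7.30 + 3.33*i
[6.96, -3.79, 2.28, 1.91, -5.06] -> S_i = Random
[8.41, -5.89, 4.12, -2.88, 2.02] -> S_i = 8.41*(-0.70)^i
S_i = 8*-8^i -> [8, -64, 512, -4096, 32768]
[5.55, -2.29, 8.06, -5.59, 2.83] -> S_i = Random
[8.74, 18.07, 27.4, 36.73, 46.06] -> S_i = 8.74 + 9.33*i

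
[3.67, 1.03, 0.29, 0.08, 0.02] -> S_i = 3.67*0.28^i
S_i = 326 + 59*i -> [326, 385, 444, 503, 562]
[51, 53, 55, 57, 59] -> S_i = 51 + 2*i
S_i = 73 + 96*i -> [73, 169, 265, 361, 457]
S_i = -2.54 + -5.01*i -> [-2.54, -7.55, -12.56, -17.57, -22.58]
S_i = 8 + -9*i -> [8, -1, -10, -19, -28]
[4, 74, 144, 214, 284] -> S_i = 4 + 70*i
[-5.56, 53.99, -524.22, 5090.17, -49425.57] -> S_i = -5.56*(-9.71)^i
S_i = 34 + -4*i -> [34, 30, 26, 22, 18]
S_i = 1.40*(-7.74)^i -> [1.4, -10.84, 83.87, -649.16, 5024.49]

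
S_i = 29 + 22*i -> [29, 51, 73, 95, 117]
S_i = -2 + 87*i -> [-2, 85, 172, 259, 346]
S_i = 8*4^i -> [8, 32, 128, 512, 2048]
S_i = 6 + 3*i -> [6, 9, 12, 15, 18]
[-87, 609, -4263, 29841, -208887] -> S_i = -87*-7^i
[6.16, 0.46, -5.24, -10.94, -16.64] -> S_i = 6.16 + -5.70*i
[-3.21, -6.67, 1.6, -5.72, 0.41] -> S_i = Random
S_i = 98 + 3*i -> [98, 101, 104, 107, 110]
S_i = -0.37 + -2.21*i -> [-0.37, -2.58, -4.79, -7.0, -9.21]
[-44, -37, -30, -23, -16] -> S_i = -44 + 7*i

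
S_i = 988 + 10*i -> [988, 998, 1008, 1018, 1028]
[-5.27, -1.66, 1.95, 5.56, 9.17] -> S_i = -5.27 + 3.61*i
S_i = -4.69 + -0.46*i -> [-4.69, -5.15, -5.61, -6.07, -6.53]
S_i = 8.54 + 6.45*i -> [8.54, 14.99, 21.44, 27.89, 34.34]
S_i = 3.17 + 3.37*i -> [3.17, 6.54, 9.91, 13.28, 16.65]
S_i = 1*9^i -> [1, 9, 81, 729, 6561]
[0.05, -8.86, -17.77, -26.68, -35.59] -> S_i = 0.05 + -8.91*i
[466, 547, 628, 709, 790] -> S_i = 466 + 81*i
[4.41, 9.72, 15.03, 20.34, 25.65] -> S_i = 4.41 + 5.31*i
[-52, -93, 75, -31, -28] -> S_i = Random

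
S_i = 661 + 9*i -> [661, 670, 679, 688, 697]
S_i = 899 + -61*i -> [899, 838, 777, 716, 655]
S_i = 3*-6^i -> [3, -18, 108, -648, 3888]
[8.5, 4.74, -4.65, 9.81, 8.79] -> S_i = Random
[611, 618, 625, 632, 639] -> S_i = 611 + 7*i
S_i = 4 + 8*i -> [4, 12, 20, 28, 36]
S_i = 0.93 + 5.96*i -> [0.93, 6.89, 12.85, 18.81, 24.77]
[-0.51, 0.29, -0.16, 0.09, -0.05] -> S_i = -0.51*(-0.56)^i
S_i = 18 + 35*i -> [18, 53, 88, 123, 158]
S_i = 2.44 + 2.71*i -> [2.44, 5.15, 7.86, 10.57, 13.28]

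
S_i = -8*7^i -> [-8, -56, -392, -2744, -19208]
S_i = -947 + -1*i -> [-947, -948, -949, -950, -951]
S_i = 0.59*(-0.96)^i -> [0.59, -0.57, 0.54, -0.52, 0.5]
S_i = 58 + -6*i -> [58, 52, 46, 40, 34]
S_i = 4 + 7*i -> [4, 11, 18, 25, 32]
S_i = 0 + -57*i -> [0, -57, -114, -171, -228]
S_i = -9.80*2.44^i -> [-9.8, -23.91, -58.35, -142.36, -347.36]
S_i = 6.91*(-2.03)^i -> [6.91, -14.03, 28.48, -57.81, 117.34]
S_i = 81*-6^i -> [81, -486, 2916, -17496, 104976]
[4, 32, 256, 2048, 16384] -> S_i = 4*8^i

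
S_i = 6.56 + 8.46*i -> [6.56, 15.02, 23.48, 31.94, 40.4]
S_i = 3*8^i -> [3, 24, 192, 1536, 12288]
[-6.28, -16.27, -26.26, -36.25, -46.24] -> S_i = -6.28 + -9.99*i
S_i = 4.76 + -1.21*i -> [4.76, 3.55, 2.34, 1.13, -0.08]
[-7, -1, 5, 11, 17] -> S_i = -7 + 6*i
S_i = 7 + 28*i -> [7, 35, 63, 91, 119]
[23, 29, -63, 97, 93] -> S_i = Random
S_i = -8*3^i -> [-8, -24, -72, -216, -648]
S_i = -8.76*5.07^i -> [-8.76, -44.41, -225.17, -1141.64, -5788.1]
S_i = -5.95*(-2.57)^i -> [-5.95, 15.29, -39.3, 101.0, -259.57]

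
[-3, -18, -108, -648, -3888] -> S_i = -3*6^i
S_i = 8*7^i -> [8, 56, 392, 2744, 19208]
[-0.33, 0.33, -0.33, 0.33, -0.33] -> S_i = -0.33*(-1.00)^i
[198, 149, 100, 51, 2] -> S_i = 198 + -49*i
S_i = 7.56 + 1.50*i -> [7.56, 9.06, 10.56, 12.06, 13.56]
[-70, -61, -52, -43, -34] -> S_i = -70 + 9*i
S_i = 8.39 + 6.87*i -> [8.39, 15.26, 22.13, 29.0, 35.87]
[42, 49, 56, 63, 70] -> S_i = 42 + 7*i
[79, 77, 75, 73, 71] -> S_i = 79 + -2*i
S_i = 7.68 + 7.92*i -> [7.68, 15.6, 23.52, 31.44, 39.36]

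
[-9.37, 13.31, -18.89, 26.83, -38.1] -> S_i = -9.37*(-1.42)^i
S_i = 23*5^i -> [23, 115, 575, 2875, 14375]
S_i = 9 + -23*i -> [9, -14, -37, -60, -83]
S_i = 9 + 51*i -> [9, 60, 111, 162, 213]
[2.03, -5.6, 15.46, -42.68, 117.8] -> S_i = 2.03*(-2.76)^i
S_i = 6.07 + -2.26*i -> [6.07, 3.81, 1.55, -0.71, -2.97]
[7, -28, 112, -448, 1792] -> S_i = 7*-4^i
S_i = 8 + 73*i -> [8, 81, 154, 227, 300]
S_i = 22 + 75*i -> [22, 97, 172, 247, 322]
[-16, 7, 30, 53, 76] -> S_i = -16 + 23*i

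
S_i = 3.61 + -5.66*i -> [3.61, -2.05, -7.71, -13.37, -19.03]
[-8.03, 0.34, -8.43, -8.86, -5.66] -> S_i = Random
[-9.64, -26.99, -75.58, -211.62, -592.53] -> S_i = -9.64*2.80^i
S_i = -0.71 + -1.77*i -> [-0.71, -2.48, -4.25, -6.02, -7.79]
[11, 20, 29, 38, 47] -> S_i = 11 + 9*i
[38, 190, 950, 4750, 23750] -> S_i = 38*5^i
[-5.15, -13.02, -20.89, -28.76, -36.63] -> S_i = -5.15 + -7.87*i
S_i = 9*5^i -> [9, 45, 225, 1125, 5625]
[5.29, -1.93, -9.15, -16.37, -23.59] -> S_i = 5.29 + -7.22*i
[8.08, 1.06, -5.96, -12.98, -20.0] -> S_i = 8.08 + -7.02*i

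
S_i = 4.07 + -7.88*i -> [4.07, -3.81, -11.69, -19.57, -27.45]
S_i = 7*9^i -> [7, 63, 567, 5103, 45927]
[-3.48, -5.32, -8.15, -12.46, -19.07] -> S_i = -3.48*1.53^i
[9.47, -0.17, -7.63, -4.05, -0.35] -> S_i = Random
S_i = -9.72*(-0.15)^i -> [-9.72, 1.46, -0.22, 0.03, -0.0]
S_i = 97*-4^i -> [97, -388, 1552, -6208, 24832]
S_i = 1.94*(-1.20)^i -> [1.94, -2.33, 2.79, -3.35, 4.02]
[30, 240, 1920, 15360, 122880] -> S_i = 30*8^i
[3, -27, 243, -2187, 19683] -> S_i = 3*-9^i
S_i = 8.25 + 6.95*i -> [8.25, 15.2, 22.15, 29.1, 36.05]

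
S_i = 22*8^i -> [22, 176, 1408, 11264, 90112]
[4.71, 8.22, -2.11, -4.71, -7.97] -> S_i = Random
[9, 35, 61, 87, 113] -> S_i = 9 + 26*i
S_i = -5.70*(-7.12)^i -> [-5.7, 40.58, -288.96, 2057.38, -14648.56]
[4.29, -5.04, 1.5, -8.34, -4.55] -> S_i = Random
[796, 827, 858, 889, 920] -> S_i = 796 + 31*i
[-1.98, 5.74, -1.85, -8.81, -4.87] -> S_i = Random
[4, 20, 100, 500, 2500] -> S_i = 4*5^i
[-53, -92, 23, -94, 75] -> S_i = Random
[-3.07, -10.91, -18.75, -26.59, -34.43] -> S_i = -3.07 + -7.84*i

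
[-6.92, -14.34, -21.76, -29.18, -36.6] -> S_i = -6.92 + -7.42*i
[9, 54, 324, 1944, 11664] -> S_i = 9*6^i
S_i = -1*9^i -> [-1, -9, -81, -729, -6561]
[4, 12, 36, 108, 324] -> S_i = 4*3^i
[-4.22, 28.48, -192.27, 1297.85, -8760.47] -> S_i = -4.22*(-6.75)^i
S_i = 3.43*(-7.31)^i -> [3.43, -25.07, 183.29, -1339.82, 9794.08]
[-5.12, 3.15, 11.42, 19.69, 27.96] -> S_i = -5.12 + 8.27*i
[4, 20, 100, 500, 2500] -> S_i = 4*5^i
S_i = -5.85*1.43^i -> [-5.85, -8.37, -11.96, -17.11, -24.46]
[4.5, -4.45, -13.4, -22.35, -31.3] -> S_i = 4.50 + -8.95*i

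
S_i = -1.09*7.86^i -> [-1.09, -8.57, -67.34, -529.29, -4160.22]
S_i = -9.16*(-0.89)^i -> [-9.16, 8.15, -7.26, 6.46, -5.75]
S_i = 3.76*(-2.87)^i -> [3.76, -10.79, 30.97, -88.89, 255.1]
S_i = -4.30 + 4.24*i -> [-4.3, -0.06, 4.18, 8.42, 12.66]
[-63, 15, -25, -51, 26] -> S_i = Random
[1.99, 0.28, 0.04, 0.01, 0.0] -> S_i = 1.99*0.14^i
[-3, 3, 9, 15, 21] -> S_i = -3 + 6*i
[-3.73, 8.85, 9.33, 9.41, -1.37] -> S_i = Random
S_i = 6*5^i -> [6, 30, 150, 750, 3750]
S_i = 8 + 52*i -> [8, 60, 112, 164, 216]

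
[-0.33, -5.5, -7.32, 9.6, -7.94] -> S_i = Random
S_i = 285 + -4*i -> [285, 281, 277, 273, 269]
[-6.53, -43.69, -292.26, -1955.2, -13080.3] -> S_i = -6.53*6.69^i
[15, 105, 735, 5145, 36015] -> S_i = 15*7^i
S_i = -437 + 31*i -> [-437, -406, -375, -344, -313]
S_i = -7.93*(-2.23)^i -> [-7.93, 17.68, -39.44, 87.94, -196.11]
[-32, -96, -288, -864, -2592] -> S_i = -32*3^i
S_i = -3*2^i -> [-3, -6, -12, -24, -48]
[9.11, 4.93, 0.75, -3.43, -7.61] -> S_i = 9.11 + -4.18*i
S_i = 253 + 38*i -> [253, 291, 329, 367, 405]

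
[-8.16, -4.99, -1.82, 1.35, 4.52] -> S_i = -8.16 + 3.17*i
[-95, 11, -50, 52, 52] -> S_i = Random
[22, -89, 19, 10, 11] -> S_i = Random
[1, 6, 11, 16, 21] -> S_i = 1 + 5*i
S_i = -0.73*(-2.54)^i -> [-0.73, 1.85, -4.71, 11.96, -30.38]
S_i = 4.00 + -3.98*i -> [4.0, 0.02, -3.96, -7.94, -11.92]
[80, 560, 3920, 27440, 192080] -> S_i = 80*7^i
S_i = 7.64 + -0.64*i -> [7.64, 7.0, 6.36, 5.72, 5.08]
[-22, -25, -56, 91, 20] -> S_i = Random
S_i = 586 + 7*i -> [586, 593, 600, 607, 614]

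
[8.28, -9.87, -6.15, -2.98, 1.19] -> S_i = Random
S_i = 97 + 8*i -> [97, 105, 113, 121, 129]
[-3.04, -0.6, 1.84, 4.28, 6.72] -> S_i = -3.04 + 2.44*i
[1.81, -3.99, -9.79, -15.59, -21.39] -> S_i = 1.81 + -5.80*i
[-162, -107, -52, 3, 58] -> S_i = -162 + 55*i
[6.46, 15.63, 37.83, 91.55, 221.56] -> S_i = 6.46*2.42^i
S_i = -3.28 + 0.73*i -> [-3.28, -2.55, -1.82, -1.09, -0.36]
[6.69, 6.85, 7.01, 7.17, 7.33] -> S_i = 6.69 + 0.16*i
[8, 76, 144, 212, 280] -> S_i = 8 + 68*i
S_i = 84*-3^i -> [84, -252, 756, -2268, 6804]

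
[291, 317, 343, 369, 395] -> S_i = 291 + 26*i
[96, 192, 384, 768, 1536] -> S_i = 96*2^i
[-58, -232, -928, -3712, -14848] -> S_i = -58*4^i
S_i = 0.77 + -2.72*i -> [0.77, -1.95, -4.67, -7.39, -10.11]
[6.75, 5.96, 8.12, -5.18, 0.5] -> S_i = Random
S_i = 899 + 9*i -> [899, 908, 917, 926, 935]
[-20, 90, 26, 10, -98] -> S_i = Random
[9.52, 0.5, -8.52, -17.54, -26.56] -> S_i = 9.52 + -9.02*i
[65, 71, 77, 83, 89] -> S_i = 65 + 6*i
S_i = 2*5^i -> [2, 10, 50, 250, 1250]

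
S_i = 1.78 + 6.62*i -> [1.78, 8.4, 15.02, 21.64, 28.26]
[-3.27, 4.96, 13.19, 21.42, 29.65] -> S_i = -3.27 + 8.23*i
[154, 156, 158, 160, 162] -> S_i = 154 + 2*i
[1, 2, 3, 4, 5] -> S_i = 1 + 1*i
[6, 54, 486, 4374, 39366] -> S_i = 6*9^i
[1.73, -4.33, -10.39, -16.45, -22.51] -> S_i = 1.73 + -6.06*i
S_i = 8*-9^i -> [8, -72, 648, -5832, 52488]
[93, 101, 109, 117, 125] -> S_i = 93 + 8*i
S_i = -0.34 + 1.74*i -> [-0.34, 1.4, 3.14, 4.88, 6.62]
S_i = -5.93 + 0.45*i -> [-5.93, -5.48, -5.03, -4.58, -4.13]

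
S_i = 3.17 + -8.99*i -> [3.17, -5.82, -14.81, -23.8, -32.79]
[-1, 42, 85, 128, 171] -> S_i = -1 + 43*i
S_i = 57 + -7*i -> [57, 50, 43, 36, 29]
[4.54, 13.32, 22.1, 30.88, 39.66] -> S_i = 4.54 + 8.78*i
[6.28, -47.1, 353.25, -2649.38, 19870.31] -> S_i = 6.28*(-7.50)^i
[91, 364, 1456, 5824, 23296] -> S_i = 91*4^i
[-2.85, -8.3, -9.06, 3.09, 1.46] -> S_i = Random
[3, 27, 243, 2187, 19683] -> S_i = 3*9^i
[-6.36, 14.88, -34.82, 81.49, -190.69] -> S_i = -6.36*(-2.34)^i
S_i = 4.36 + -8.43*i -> [4.36, -4.07, -12.5, -20.93, -29.36]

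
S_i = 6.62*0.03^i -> [6.62, 0.2, 0.01, 0.0, 0.0]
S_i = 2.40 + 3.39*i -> [2.4, 5.79, 9.18, 12.57, 15.96]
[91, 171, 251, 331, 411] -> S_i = 91 + 80*i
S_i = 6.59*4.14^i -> [6.59, 27.28, 112.95, 467.61, 1935.92]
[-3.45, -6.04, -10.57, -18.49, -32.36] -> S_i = -3.45*1.75^i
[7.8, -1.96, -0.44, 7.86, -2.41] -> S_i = Random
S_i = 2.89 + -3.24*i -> [2.89, -0.35, -3.59, -6.83, -10.07]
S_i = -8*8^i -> [-8, -64, -512, -4096, -32768]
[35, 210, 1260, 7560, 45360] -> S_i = 35*6^i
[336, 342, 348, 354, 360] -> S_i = 336 + 6*i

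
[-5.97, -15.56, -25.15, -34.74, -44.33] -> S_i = -5.97 + -9.59*i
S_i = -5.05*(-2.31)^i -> [-5.05, 11.67, -26.95, 62.25, -143.79]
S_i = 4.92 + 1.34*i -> [4.92, 6.26, 7.6, 8.94, 10.28]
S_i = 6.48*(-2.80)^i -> [6.48, -18.14, 50.8, -142.25, 398.3]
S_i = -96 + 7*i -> [-96, -89, -82, -75, -68]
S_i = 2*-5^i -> [2, -10, 50, -250, 1250]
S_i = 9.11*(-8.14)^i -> [9.11, -74.16, 603.62, -4913.51, 39995.95]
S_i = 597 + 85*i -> [597, 682, 767, 852, 937]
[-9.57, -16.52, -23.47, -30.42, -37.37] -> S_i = -9.57 + -6.95*i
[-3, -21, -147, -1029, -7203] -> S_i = -3*7^i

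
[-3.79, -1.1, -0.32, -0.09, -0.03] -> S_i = -3.79*0.29^i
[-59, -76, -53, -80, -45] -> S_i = Random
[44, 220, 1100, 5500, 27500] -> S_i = 44*5^i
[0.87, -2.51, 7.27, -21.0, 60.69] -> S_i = 0.87*(-2.89)^i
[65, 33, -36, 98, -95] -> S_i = Random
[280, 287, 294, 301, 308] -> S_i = 280 + 7*i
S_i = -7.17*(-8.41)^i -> [-7.17, 60.3, -507.12, 4264.88, -35867.67]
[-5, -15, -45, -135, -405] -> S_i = -5*3^i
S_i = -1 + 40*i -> [-1, 39, 79, 119, 159]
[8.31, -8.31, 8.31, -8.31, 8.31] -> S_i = 8.31*(-1.00)^i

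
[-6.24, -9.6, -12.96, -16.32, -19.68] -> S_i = -6.24 + -3.36*i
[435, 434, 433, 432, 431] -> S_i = 435 + -1*i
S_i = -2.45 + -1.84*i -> [-2.45, -4.29, -6.13, -7.97, -9.81]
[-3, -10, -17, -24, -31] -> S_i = -3 + -7*i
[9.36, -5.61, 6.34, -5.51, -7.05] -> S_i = Random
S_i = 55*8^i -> [55, 440, 3520, 28160, 225280]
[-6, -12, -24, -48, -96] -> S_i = -6*2^i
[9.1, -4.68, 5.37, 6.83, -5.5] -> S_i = Random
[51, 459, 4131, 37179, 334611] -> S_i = 51*9^i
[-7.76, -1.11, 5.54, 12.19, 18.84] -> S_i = -7.76 + 6.65*i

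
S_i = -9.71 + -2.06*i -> [-9.71, -11.77, -13.83, -15.89, -17.95]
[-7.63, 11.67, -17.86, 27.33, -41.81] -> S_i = -7.63*(-1.53)^i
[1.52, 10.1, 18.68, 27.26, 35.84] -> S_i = 1.52 + 8.58*i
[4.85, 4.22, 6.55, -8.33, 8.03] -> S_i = Random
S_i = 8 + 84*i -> [8, 92, 176, 260, 344]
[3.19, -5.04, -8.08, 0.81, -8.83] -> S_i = Random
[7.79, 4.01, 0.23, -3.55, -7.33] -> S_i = 7.79 + -3.78*i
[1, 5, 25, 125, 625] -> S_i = 1*5^i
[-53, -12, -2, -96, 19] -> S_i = Random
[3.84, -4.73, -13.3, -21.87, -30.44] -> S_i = 3.84 + -8.57*i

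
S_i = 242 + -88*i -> [242, 154, 66, -22, -110]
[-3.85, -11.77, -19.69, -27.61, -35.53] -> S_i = -3.85 + -7.92*i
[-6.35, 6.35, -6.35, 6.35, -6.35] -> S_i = -6.35*(-1.00)^i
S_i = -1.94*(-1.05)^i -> [-1.94, 2.04, -2.14, 2.25, -2.36]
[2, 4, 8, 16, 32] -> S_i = 2*2^i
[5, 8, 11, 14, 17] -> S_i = 5 + 3*i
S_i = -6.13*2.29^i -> [-6.13, -14.04, -32.15, -73.62, -168.58]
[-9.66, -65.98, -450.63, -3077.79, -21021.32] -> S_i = -9.66*6.83^i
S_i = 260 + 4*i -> [260, 264, 268, 272, 276]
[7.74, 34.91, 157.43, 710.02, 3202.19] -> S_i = 7.74*4.51^i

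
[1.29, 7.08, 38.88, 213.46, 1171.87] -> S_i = 1.29*5.49^i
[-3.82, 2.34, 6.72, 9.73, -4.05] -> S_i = Random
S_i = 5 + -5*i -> [5, 0, -5, -10, -15]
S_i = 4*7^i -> [4, 28, 196, 1372, 9604]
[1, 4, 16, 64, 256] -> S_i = 1*4^i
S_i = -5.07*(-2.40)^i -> [-5.07, 12.17, -29.2, 70.09, -168.21]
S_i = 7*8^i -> [7, 56, 448, 3584, 28672]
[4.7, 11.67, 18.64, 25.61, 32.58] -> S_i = 4.70 + 6.97*i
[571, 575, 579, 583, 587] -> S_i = 571 + 4*i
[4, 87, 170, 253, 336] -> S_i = 4 + 83*i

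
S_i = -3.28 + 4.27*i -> [-3.28, 0.99, 5.26, 9.53, 13.8]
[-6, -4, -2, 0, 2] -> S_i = -6 + 2*i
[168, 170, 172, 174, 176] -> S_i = 168 + 2*i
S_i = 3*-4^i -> [3, -12, 48, -192, 768]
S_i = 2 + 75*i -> [2, 77, 152, 227, 302]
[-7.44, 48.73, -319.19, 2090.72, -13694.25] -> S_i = -7.44*(-6.55)^i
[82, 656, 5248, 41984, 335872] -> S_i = 82*8^i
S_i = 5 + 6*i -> [5, 11, 17, 23, 29]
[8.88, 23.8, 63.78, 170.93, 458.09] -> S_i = 8.88*2.68^i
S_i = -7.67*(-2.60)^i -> [-7.67, 19.94, -51.85, 134.81, -350.5]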